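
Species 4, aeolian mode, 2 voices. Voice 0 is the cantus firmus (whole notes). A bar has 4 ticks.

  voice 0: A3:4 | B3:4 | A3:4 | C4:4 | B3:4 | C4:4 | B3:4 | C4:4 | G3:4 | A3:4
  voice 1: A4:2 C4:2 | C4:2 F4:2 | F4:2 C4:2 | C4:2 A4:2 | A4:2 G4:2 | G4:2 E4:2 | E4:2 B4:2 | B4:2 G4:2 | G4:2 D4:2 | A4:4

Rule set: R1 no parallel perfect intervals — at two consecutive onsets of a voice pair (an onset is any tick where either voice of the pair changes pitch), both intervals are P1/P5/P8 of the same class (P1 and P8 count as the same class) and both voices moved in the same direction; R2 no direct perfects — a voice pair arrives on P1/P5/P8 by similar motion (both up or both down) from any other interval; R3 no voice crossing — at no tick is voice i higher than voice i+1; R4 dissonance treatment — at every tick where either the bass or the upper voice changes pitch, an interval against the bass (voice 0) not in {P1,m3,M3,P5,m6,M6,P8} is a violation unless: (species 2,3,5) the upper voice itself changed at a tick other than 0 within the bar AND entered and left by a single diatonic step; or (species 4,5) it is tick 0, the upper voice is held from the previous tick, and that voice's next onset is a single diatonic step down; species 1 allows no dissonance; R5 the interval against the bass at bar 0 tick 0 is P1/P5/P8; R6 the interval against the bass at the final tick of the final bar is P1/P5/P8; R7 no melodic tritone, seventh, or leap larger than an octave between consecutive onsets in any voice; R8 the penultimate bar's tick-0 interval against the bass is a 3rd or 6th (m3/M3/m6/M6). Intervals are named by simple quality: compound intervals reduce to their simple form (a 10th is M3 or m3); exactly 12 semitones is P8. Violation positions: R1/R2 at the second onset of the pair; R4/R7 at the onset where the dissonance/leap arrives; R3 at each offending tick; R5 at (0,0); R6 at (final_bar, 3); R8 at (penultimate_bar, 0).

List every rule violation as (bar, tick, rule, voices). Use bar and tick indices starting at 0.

(1, 0, R4, (0, 1))
(1, 2, R4, (0, 1))
(6, 0, R4, (0, 1))
(7, 0, R4, (0, 1))
(8, 0, R8, (0, 1))
(9, 0, R2, (0, 1))

bar 0: v0=A3 v1=A4 downbeat P8
bar 1: v0=B3 v1=C4 downbeat m2
bar 2: v0=A3 v1=F4 downbeat m6
bar 3: v0=C4 v1=C4 downbeat P1
bar 4: v0=B3 v1=A4 downbeat m7
bar 5: v0=C4 v1=G4 downbeat P5
bar 6: v0=B3 v1=E4 downbeat P4
bar 7: v0=C4 v1=B4 downbeat M7
bar 8: v0=G3 v1=G4 downbeat P8
bar 9: v0=A3 v1=A4 downbeat P8
  -> R4 @ bar 1 tick 0 v(0, 1): B3/C4 m2 untreated
  -> R4 @ bar 1 tick 2 v(0, 1): B3/F4 TT untreated
  -> R4 @ bar 6 tick 0 v(0, 1): B3/E4 P4 untreated
  -> R4 @ bar 7 tick 0 v(0, 1): C4/B4 M7 untreated
  -> R8 @ bar 8 tick 0 v(0, 1): penult P8 not 3rd/6th
  -> R2 @ bar 9 tick 0 v(0, 1): G3/D4 P5 -> A3/A4 P8 similar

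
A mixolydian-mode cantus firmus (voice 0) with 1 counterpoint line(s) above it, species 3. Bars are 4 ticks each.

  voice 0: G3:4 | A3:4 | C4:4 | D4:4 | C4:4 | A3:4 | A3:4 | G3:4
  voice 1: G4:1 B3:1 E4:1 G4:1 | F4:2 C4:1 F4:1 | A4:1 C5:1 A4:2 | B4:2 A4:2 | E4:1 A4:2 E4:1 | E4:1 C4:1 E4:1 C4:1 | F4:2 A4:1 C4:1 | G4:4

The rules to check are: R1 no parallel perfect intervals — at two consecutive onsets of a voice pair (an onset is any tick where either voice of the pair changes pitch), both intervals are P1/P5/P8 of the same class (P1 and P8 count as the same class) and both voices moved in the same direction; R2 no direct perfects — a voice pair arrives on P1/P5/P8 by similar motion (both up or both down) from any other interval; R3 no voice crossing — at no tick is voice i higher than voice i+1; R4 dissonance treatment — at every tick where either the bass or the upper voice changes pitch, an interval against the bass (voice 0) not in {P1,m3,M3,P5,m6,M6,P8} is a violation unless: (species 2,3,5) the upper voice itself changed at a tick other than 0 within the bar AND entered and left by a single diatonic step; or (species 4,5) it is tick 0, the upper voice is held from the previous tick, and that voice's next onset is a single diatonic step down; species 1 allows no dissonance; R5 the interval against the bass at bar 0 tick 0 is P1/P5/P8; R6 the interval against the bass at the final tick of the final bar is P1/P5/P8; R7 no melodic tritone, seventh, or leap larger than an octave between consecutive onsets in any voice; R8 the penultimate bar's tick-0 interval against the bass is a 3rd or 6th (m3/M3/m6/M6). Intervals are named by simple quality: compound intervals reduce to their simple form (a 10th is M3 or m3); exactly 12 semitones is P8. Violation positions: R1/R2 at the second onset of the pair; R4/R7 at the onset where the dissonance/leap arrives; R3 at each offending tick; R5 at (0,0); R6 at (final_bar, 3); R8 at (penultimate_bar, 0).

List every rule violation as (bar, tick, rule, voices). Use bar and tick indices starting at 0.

No violations across 8 bars (G3..G3 vs G4..G4).

bar 0: v0=G3 v1=G4 downbeat P8
bar 1: v0=A3 v1=F4 downbeat m6
bar 2: v0=C4 v1=A4 downbeat M6
bar 3: v0=D4 v1=B4 downbeat M6
bar 4: v0=C4 v1=E4 downbeat M3
bar 5: v0=A3 v1=E4 downbeat P5
bar 6: v0=A3 v1=F4 downbeat m6
bar 7: v0=G3 v1=G4 downbeat P8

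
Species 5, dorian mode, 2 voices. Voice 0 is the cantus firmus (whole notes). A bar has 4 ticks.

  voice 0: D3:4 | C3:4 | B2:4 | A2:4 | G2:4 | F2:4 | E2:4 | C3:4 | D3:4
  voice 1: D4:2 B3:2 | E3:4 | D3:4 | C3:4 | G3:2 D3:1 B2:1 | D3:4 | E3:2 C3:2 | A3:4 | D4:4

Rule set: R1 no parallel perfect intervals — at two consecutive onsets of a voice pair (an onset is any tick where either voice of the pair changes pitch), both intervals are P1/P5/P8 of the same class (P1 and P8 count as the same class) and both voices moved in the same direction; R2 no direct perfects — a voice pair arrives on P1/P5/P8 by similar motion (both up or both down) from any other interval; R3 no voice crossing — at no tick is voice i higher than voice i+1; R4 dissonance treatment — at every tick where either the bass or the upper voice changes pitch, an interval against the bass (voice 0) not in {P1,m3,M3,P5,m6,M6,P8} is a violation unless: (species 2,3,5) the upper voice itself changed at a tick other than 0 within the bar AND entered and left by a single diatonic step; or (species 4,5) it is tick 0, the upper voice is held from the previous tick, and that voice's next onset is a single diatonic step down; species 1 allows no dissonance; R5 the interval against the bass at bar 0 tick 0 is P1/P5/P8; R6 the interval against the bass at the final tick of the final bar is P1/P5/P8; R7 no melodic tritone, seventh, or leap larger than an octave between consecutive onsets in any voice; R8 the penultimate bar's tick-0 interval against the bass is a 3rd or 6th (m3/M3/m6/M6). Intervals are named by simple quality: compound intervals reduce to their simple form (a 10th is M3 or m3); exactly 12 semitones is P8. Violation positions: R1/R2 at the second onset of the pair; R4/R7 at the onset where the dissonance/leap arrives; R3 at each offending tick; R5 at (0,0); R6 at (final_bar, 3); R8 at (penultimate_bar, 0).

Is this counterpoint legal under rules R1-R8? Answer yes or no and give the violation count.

No (1 violations)

bar 0: v0=D3 v1=D4 (P8)
bar 1: v0=C3 v1=E3 (M3)
bar 2: v0=B2 v1=D3 (m3)
bar 3: v0=A2 v1=C3 (m3)
bar 4: v0=G2 v1=G3 (P8)
bar 5: v0=F2 v1=D3 (M6)
bar 6: v0=E2 v1=E3 (P8)
bar 7: v0=C3 v1=A3 (M6)
bar 8: v0=D3 v1=D4 (P8)
  R2 @ bar8.0: C3/A3 M6 -> D3/D4 P8 similar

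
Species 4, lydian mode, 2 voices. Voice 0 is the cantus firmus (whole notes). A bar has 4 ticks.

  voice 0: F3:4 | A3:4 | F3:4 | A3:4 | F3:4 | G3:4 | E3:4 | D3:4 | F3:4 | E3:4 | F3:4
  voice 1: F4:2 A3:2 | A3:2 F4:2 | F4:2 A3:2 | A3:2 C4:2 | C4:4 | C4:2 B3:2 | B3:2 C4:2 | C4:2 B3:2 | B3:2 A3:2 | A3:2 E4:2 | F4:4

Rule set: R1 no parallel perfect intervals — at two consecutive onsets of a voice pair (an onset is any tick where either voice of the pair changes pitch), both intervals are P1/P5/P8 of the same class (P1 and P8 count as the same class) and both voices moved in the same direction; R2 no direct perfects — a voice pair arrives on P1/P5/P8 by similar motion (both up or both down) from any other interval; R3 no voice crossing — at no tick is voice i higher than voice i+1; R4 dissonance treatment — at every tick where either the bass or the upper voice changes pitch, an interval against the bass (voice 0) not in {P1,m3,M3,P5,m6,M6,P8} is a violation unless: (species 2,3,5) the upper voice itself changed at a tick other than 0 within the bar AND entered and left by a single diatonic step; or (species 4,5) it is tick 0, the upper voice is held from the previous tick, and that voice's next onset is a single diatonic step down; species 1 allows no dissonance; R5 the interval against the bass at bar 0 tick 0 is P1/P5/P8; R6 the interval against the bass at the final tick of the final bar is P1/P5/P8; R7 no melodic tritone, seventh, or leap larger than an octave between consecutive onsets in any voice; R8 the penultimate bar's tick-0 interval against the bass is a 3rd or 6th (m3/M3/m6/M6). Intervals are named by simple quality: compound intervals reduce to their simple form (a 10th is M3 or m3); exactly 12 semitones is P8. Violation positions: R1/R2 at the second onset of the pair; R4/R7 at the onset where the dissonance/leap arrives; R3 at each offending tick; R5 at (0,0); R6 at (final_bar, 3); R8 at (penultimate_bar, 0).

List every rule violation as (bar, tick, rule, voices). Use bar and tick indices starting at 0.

bar 0: v0=F3 v1=F4 downbeat P8
bar 1: v0=A3 v1=A3 downbeat P1
bar 2: v0=F3 v1=F4 downbeat P8
bar 3: v0=A3 v1=A3 downbeat P1
bar 4: v0=F3 v1=C4 downbeat P5
bar 5: v0=G3 v1=C4 downbeat P4
bar 6: v0=E3 v1=B3 downbeat P5
bar 7: v0=D3 v1=C4 downbeat m7
bar 8: v0=F3 v1=B3 downbeat TT
bar 9: v0=E3 v1=A3 downbeat P4
bar 10: v0=F3 v1=F4 downbeat P8
  -> R4 @ bar 9 tick 0 v(0, 1): E3/A3 P4 untreated
  -> R8 @ bar 9 tick 0 v(0, 1): penult P4 not 3rd/6th
  -> R1 @ bar 10 tick 0 v(0, 1): E3/E4 P8 -> F3/F4 P8 similar

(9, 0, R4, (0, 1))
(9, 0, R8, (0, 1))
(10, 0, R1, (0, 1))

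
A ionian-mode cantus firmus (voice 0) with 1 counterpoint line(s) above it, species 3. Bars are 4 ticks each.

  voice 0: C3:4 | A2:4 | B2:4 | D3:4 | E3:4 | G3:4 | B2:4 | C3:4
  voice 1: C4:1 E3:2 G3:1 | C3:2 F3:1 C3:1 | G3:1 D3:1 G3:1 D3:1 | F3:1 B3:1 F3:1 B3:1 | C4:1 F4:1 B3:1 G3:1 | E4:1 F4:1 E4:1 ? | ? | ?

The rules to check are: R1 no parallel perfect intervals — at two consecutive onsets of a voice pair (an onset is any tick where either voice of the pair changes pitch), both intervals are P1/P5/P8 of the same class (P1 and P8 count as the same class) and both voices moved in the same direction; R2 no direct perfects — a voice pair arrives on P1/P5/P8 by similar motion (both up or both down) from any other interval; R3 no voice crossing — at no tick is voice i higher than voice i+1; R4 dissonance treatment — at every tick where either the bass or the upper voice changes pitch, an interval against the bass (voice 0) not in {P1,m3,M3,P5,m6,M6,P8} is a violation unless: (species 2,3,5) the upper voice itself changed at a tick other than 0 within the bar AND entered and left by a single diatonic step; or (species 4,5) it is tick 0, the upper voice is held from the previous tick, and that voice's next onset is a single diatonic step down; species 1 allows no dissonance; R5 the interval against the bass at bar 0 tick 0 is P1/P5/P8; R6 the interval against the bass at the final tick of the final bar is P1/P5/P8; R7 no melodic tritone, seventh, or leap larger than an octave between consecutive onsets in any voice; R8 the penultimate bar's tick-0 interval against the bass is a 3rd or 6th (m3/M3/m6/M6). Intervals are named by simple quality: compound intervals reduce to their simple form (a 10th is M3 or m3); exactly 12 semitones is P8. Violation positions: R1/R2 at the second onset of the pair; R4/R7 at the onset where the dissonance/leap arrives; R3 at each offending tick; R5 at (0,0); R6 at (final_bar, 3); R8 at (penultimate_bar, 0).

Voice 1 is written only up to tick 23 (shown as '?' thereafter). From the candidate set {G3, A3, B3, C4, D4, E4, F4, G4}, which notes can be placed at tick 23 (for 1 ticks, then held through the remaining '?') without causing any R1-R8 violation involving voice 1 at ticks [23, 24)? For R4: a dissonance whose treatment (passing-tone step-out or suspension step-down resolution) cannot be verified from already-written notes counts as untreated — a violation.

G3: legal
A3: violates R4
B3: legal
C4: violates R4
D4: legal
E4: legal
F4: violates R4
G4: legal

{B3, D4, E4, G3, G4}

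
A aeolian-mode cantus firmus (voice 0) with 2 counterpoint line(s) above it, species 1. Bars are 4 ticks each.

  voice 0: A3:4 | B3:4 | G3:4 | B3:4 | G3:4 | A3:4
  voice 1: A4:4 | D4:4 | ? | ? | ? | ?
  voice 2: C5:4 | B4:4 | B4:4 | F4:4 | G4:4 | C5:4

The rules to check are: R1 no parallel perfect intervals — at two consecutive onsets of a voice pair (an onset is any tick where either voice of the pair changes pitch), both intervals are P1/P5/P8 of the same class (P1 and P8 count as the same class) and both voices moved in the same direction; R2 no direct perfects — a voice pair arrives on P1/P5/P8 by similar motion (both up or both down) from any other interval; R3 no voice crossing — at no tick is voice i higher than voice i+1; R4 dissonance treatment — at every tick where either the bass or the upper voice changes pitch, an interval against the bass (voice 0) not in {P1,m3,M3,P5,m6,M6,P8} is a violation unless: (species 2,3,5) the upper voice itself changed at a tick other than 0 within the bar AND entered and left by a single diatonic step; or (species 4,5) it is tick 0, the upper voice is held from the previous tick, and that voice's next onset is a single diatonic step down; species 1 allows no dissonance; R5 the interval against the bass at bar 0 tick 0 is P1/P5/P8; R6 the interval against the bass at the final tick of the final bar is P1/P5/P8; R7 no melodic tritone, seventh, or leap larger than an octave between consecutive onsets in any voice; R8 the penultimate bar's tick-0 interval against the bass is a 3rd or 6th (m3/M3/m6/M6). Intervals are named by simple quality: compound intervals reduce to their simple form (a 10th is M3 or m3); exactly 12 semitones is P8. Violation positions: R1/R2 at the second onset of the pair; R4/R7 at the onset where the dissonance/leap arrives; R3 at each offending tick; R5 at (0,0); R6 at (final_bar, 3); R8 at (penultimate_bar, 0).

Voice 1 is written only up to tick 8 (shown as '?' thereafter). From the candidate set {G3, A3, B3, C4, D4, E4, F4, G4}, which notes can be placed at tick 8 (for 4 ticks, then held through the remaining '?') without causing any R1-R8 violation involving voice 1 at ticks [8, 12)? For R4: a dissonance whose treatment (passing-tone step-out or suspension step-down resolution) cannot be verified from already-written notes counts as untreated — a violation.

G3: violates R2
A3: violates R4
B3: legal
C4: violates R4
D4: legal
E4: legal
F4: violates R4
G4: legal

{B3, D4, E4, G4}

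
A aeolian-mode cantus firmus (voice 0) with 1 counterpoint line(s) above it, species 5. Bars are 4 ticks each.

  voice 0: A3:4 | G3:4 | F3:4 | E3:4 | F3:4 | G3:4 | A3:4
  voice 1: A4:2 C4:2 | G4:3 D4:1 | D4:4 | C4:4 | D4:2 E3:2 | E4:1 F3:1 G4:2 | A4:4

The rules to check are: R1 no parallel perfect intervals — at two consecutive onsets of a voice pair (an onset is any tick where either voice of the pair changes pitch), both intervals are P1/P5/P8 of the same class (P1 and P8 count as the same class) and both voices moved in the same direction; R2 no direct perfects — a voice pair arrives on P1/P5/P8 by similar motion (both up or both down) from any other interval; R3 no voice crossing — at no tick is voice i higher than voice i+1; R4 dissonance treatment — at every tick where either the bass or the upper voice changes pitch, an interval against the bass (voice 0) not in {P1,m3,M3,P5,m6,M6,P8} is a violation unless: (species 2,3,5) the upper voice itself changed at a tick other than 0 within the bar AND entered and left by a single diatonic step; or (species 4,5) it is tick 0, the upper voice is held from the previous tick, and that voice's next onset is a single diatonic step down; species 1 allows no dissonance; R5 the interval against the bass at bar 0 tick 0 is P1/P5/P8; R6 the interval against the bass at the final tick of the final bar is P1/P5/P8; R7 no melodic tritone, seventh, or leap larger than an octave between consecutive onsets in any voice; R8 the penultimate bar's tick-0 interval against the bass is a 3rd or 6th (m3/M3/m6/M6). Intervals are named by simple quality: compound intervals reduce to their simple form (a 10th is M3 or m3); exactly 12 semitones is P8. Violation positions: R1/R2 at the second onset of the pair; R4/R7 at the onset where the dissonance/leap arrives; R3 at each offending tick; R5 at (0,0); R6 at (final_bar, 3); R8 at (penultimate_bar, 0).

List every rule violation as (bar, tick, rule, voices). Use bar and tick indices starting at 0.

(4, 2, R3, (0, 1))
(4, 2, R4, (0, 1))
(4, 2, R7, (1,))
(4, 3, R3, (0, 1))
(5, 1, R3, (0, 1))
(5, 1, R4, (0, 1))
(5, 1, R7, (1,))
(5, 2, R7, (1,))
(6, 0, R1, (0, 1))

bar 0: v0=A3 v1=A4 downbeat P8
bar 1: v0=G3 v1=G4 downbeat P8
bar 2: v0=F3 v1=D4 downbeat M6
bar 3: v0=E3 v1=C4 downbeat m6
bar 4: v0=F3 v1=D4 downbeat M6
bar 5: v0=G3 v1=E4 downbeat M6
bar 6: v0=A3 v1=A4 downbeat P8
  -> R3 @ bar 4 tick 2 v(0, 1): F3 above E3
  -> R4 @ bar 4 tick 2 v(0, 1): F3/E3 m2 untreated
  -> R7 @ bar 4 tick 2 v(1,): D4->E3 leap 10st
  -> R3 @ bar 4 tick 3 v(0, 1): F3 above E3
  -> R3 @ bar 5 tick 1 v(0, 1): G3 above F3
  -> R4 @ bar 5 tick 1 v(0, 1): G3/F3 M2 untreated
  -> R7 @ bar 5 tick 1 v(1,): E4->F3 leap 11st
  -> R7 @ bar 5 tick 2 v(1,): F3->G4 leap 14st
  -> R1 @ bar 6 tick 0 v(0, 1): G3/G4 P8 -> A3/A4 P8 similar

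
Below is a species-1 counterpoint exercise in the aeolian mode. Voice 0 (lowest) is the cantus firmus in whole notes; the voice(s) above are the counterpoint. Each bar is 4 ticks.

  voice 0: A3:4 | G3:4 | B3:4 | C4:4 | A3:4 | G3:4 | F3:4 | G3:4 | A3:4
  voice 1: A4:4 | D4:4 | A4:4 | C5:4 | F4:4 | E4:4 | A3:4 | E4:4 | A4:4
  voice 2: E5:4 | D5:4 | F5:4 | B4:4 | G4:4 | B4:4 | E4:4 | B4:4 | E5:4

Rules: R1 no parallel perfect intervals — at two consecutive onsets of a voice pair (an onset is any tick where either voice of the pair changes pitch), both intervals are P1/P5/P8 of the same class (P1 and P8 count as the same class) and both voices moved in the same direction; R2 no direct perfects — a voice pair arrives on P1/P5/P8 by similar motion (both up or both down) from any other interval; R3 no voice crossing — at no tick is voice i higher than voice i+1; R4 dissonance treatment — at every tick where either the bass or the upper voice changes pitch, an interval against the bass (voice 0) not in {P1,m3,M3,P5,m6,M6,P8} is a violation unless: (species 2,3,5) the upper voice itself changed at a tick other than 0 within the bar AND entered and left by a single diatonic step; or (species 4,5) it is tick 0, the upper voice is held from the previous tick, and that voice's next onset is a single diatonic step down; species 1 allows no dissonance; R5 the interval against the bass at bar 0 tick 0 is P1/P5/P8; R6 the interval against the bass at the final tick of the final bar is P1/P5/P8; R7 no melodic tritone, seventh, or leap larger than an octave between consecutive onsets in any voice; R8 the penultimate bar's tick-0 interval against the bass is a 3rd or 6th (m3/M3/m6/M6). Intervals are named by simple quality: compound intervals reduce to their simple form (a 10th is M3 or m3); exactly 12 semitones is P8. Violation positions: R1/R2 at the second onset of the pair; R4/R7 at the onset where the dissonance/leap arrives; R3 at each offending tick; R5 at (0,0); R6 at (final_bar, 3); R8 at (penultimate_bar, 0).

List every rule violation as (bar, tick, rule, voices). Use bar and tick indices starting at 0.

bar 0: v0=A3 v1=A4 v2=E5 downbeat P5
bar 1: v0=G3 v1=D4 v2=D5 downbeat P5
bar 2: v0=B3 v1=A4 v2=F5 downbeat TT
bar 3: v0=C4 v1=C5 v2=B4 downbeat M7
bar 4: v0=A3 v1=F4 v2=G4 downbeat m7
bar 5: v0=G3 v1=E4 v2=B4 downbeat M3
bar 6: v0=F3 v1=A3 v2=E4 downbeat M7
bar 7: v0=G3 v1=E4 v2=B4 downbeat M3
bar 8: v0=A3 v1=A4 v2=E5 downbeat P5
  -> R1 @ bar 1 tick 0 v(0, 2): A3/E5 P5 -> G3/D5 P5 similar
  -> R2 @ bar 1 tick 0 v(0, 1): A3/A4 P8 -> G3/D4 P5 similar
  -> R2 @ bar 1 tick 0 v(1, 2): A4/E5 P5 -> D4/D5 P8 similar
  -> R4 @ bar 2 tick 0 v(0, 1): B3/A4 m7 untreated
  -> R4 @ bar 2 tick 0 v(0, 2): B3/F5 TT untreated
  -> R2 @ bar 3 tick 0 v(0, 1): B3/A4 m7 -> C4/C5 P8 similar
  -> R3 @ bar 3 tick 0 v(1, 2): C5 above B4
  -> R4 @ bar 3 tick 0 v(0, 2): C4/B4 M7 untreated
  -> R7 @ bar 3 tick 0 v(2,): F5->B4 leap 6st
  -> R3 @ bar 3 tick 1 v(1, 2): C5 above B4
  -> R3 @ bar 3 tick 2 v(1, 2): C5 above B4
  -> R3 @ bar 3 tick 3 v(1, 2): C5 above B4
  -> R4 @ bar 4 tick 0 v(0, 2): A3/G4 m7 untreated
  -> R1 @ bar 6 tick 0 v(1, 2): E4/B4 P5 -> A3/E4 P5 similar
  -> R4 @ bar 6 tick 0 v(0, 2): F3/E4 M7 untreated
  -> R1 @ bar 7 tick 0 v(1, 2): A3/E4 P5 -> E4/B4 P5 similar
  -> R1 @ bar 8 tick 0 v(1, 2): E4/B4 P5 -> A4/E5 P5 similar
  -> R2 @ bar 8 tick 0 v(0, 1): G3/E4 M6 -> A3/A4 P8 similar
  -> R2 @ bar 8 tick 0 v(0, 2): G3/B4 M3 -> A3/E5 P5 similar

(1, 0, R1, (0, 2))
(1, 0, R2, (0, 1))
(1, 0, R2, (1, 2))
(2, 0, R4, (0, 1))
(2, 0, R4, (0, 2))
(3, 0, R2, (0, 1))
(3, 0, R3, (1, 2))
(3, 0, R4, (0, 2))
(3, 0, R7, (2,))
(3, 1, R3, (1, 2))
(3, 2, R3, (1, 2))
(3, 3, R3, (1, 2))
(4, 0, R4, (0, 2))
(6, 0, R1, (1, 2))
(6, 0, R4, (0, 2))
(7, 0, R1, (1, 2))
(8, 0, R1, (1, 2))
(8, 0, R2, (0, 1))
(8, 0, R2, (0, 2))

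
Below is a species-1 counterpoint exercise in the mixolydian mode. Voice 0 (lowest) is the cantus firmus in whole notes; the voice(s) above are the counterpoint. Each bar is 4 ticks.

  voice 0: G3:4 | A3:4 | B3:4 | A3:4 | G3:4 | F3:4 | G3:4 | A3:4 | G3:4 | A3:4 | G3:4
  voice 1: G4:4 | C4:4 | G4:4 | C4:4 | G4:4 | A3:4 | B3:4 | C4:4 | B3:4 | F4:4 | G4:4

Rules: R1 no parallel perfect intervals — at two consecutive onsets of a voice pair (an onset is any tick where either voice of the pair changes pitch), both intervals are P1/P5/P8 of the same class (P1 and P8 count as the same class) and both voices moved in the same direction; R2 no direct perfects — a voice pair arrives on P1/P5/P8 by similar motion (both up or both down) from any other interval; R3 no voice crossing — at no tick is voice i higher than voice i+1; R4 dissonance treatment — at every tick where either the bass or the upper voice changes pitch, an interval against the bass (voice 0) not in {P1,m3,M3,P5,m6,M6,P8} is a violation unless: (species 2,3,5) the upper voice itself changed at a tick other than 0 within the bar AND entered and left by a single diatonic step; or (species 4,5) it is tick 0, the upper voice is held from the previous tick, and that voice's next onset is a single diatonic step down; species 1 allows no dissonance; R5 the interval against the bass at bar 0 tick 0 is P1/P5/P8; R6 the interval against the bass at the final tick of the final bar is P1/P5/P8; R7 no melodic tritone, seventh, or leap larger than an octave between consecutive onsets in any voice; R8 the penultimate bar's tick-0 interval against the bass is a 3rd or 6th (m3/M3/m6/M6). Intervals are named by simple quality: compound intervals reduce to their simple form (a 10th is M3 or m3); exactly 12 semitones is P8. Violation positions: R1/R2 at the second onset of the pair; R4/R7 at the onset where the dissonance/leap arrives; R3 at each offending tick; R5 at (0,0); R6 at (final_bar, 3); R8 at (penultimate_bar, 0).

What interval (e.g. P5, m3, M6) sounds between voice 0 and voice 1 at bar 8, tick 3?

M3

voice 0=G3 voice 1=B3 -> M3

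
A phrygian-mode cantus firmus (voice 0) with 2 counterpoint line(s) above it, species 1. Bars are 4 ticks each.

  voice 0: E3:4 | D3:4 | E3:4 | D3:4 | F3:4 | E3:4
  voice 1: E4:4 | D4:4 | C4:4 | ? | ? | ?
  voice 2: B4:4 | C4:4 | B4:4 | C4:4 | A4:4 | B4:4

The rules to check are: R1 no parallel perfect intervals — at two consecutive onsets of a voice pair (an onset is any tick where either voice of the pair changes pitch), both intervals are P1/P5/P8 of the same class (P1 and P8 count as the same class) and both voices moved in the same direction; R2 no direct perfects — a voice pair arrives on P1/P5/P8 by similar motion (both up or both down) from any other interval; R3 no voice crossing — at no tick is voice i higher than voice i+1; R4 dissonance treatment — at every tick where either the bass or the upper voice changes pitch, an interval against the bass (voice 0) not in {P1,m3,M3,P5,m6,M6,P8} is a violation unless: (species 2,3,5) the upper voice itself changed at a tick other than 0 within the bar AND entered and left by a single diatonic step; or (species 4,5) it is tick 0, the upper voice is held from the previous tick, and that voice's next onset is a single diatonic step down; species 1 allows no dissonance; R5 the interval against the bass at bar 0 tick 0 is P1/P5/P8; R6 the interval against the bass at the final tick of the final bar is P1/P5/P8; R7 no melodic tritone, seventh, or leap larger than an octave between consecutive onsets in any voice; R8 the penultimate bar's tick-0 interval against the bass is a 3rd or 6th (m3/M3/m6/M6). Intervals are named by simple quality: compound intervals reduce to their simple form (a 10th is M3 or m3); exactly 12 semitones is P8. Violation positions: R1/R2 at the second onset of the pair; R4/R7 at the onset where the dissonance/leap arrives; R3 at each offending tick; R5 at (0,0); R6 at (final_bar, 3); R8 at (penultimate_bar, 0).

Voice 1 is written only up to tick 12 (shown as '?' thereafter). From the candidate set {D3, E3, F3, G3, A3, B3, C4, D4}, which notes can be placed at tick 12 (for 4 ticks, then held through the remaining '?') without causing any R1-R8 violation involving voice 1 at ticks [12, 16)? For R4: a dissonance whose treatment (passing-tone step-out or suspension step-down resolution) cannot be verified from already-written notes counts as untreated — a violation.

{B3}

D3: violates R2,R7
E3: violates R4
F3: violates R2
G3: violates R4
A3: violates R2
B3: legal
C4: violates R4
D4: violates R3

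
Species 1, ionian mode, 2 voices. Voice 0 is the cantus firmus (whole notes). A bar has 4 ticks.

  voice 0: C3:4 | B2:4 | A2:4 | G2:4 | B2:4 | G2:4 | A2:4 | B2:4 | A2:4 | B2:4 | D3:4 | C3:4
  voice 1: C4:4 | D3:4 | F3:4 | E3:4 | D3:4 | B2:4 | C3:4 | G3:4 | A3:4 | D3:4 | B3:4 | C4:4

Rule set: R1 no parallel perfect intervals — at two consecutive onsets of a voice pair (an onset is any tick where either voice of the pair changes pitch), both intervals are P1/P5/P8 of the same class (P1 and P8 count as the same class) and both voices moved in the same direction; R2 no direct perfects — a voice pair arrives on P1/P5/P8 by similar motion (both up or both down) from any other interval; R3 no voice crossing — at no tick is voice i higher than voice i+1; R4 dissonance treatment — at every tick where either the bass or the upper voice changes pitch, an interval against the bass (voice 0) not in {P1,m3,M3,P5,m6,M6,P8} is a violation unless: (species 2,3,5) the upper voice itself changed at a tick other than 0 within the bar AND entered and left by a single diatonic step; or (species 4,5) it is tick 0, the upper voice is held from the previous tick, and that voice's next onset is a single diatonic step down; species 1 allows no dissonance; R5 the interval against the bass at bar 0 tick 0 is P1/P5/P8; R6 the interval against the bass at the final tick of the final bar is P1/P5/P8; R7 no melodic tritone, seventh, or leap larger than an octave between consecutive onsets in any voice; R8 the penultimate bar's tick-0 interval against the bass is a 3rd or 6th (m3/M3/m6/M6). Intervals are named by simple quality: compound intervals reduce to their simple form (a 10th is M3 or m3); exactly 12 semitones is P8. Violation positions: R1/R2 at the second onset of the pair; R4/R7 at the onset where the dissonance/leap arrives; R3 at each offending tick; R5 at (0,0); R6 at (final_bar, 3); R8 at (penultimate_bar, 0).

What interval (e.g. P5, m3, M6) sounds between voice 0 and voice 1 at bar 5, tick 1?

M3

voice 0=G2 voice 1=B2 -> M3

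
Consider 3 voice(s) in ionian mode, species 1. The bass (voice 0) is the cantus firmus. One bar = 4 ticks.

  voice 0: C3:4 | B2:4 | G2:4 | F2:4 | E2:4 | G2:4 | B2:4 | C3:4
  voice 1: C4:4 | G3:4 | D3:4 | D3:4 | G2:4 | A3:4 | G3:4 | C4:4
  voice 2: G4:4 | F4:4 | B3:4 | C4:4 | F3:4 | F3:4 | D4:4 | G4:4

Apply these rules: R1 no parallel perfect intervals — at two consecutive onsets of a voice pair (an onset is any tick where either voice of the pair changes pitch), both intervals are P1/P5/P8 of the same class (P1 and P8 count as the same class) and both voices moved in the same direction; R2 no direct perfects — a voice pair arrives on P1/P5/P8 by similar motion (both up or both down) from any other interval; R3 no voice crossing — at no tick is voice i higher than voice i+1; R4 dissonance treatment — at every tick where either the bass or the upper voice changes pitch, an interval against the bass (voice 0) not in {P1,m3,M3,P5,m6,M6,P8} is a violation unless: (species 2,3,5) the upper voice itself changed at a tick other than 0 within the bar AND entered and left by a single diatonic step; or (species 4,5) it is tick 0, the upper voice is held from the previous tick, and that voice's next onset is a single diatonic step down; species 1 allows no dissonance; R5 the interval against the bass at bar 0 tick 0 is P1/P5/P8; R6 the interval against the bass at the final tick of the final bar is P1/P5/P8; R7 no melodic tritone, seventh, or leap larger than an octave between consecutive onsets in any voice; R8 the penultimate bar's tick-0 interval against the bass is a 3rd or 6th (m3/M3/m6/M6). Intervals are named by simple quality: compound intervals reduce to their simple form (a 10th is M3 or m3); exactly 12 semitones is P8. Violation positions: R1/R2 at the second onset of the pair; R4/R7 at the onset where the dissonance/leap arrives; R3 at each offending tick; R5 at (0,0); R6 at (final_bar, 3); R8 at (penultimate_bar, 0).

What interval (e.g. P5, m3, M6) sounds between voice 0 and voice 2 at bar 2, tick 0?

voice 0=G2 voice 2=B3 -> M3

M3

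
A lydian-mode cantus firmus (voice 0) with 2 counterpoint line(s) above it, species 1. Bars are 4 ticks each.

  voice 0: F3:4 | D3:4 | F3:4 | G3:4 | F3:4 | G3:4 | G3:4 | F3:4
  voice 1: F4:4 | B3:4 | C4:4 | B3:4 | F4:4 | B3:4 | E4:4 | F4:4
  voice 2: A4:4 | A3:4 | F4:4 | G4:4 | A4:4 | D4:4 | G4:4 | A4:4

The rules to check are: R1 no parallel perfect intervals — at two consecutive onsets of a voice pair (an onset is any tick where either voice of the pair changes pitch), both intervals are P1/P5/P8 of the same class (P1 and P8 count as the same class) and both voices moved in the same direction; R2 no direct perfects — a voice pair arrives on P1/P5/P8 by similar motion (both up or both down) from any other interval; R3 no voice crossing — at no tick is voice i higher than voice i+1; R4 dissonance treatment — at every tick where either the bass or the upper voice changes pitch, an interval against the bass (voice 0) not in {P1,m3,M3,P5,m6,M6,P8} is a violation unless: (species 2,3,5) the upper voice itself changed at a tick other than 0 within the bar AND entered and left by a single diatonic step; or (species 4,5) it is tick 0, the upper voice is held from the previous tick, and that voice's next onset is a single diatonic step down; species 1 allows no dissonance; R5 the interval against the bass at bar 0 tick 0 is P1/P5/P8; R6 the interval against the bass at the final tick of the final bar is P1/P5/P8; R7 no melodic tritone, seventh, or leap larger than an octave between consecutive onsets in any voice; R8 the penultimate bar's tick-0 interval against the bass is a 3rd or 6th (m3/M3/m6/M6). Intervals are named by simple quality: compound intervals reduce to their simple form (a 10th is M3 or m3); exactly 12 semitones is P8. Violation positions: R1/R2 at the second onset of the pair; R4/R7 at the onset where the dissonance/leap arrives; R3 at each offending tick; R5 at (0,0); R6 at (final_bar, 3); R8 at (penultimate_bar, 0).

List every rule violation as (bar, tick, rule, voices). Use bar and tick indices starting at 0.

bar 0: v0=F3 v1=F4 v2=A4 downbeat M3
bar 1: v0=D3 v1=B3 v2=A3 downbeat P5
bar 2: v0=F3 v1=C4 v2=F4 downbeat P8
bar 3: v0=G3 v1=B3 v2=G4 downbeat P8
bar 4: v0=F3 v1=F4 v2=A4 downbeat M3
bar 5: v0=G3 v1=B3 v2=D4 downbeat P5
bar 6: v0=G3 v1=E4 v2=G4 downbeat P8
bar 7: v0=F3 v1=F4 v2=A4 downbeat M3
  -> R5 @ bar 0 tick 0 v(0, 2): opens on M3
  -> R2 @ bar 1 tick 0 v(0, 2): F3/A4 M3 -> D3/A3 P5 similar
  -> R3 @ bar 1 tick 0 v(1, 2): B3 above A3
  -> R7 @ bar 1 tick 0 v(1,): F4->B3 leap 6st
  -> R3 @ bar 1 tick 1 v(1, 2): B3 above A3
  -> R3 @ bar 1 tick 2 v(1, 2): B3 above A3
  -> R3 @ bar 1 tick 3 v(1, 2): B3 above A3
  -> R2 @ bar 2 tick 0 v(0, 1): D3/B3 M6 -> F3/C4 P5 similar
  -> R2 @ bar 2 tick 0 v(0, 2): D3/A3 P5 -> F3/F4 P8 similar
  -> R1 @ bar 3 tick 0 v(0, 2): F3/F4 P8 -> G3/G4 P8 similar
  -> R7 @ bar 4 tick 0 v(1,): B3->F4 leap 6st
  -> R7 @ bar 5 tick 0 v(1,): F4->B3 leap 6st
  -> R8 @ bar 6 tick 0 v(0, 2): penult P8 not 3rd/6th
  -> R6 @ bar 7 tick 3 v(0, 2): closes on M3

(0, 0, R5, (0, 2))
(1, 0, R2, (0, 2))
(1, 0, R3, (1, 2))
(1, 0, R7, (1,))
(1, 1, R3, (1, 2))
(1, 2, R3, (1, 2))
(1, 3, R3, (1, 2))
(2, 0, R2, (0, 1))
(2, 0, R2, (0, 2))
(3, 0, R1, (0, 2))
(4, 0, R7, (1,))
(5, 0, R7, (1,))
(6, 0, R8, (0, 2))
(7, 3, R6, (0, 2))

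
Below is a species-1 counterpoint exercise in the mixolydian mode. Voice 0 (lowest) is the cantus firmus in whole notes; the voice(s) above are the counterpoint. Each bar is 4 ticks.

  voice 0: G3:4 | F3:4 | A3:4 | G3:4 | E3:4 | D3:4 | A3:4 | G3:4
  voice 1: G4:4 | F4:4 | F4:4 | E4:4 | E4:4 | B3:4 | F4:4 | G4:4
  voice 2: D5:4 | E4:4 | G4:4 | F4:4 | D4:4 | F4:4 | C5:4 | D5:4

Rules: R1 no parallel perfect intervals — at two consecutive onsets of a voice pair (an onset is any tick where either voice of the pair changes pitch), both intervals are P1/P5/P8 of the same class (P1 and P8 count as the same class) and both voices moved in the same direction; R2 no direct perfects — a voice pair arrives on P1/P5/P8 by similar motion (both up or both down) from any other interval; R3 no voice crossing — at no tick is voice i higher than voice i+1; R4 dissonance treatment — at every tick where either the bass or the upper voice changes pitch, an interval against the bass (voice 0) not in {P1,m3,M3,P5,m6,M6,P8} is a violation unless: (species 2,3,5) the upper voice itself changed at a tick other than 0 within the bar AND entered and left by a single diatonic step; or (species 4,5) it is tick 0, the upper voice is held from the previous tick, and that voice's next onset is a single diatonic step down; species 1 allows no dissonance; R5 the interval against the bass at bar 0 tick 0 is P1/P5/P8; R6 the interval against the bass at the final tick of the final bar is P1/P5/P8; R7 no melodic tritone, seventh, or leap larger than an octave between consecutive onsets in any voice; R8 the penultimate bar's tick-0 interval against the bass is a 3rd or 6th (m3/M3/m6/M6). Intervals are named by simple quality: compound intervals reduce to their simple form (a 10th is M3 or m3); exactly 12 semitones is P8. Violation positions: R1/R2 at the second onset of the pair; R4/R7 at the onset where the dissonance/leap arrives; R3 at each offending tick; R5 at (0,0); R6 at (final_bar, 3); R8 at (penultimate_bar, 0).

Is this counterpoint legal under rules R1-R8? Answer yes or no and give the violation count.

No (17 violations)

bar 0: v0=G3 v1=G4 v2=D5 (P5)
bar 1: v0=F3 v1=F4 v2=E4 (M7)
bar 2: v0=A3 v1=F4 v2=G4 (m7)
bar 3: v0=G3 v1=E4 v2=F4 (m7)
bar 4: v0=E3 v1=E4 v2=D4 (m7)
bar 5: v0=D3 v1=B3 v2=F4 (m3)
bar 6: v0=A3 v1=F4 v2=C5 (m3)
bar 7: v0=G3 v1=G4 v2=D5 (P5)
  R1 @ bar1.0: G3/G4 P8 -> F3/F4 P8 similar
  R3 @ bar1.0: F4 above E4
  R4 @ bar1.0: F3/E4 M7 untreated
  R7 @ bar1.0: D5->E4 leap 10st
  R3 @ bar1.1: F4 above E4
  R3 @ bar1.2: F4 above E4
  R3 @ bar1.3: F4 above E4
  R4 @ bar2.0: A3/G4 m7 untreated
  R4 @ bar3.0: G3/F4 m7 untreated
  R3 @ bar4.0: E4 above D4
  R4 @ bar4.0: E3/D4 m7 untreated
  R3 @ bar4.1: E4 above D4
  R3 @ bar4.2: E4 above D4
  R3 @ bar4.3: E4 above D4
  R2 @ bar6.0: B3/F4 TT -> F4/C5 P5 similar
  R7 @ bar6.0: B3->F4 leap 6st
  R1 @ bar7.0: F4/C5 P5 -> G4/D5 P5 similar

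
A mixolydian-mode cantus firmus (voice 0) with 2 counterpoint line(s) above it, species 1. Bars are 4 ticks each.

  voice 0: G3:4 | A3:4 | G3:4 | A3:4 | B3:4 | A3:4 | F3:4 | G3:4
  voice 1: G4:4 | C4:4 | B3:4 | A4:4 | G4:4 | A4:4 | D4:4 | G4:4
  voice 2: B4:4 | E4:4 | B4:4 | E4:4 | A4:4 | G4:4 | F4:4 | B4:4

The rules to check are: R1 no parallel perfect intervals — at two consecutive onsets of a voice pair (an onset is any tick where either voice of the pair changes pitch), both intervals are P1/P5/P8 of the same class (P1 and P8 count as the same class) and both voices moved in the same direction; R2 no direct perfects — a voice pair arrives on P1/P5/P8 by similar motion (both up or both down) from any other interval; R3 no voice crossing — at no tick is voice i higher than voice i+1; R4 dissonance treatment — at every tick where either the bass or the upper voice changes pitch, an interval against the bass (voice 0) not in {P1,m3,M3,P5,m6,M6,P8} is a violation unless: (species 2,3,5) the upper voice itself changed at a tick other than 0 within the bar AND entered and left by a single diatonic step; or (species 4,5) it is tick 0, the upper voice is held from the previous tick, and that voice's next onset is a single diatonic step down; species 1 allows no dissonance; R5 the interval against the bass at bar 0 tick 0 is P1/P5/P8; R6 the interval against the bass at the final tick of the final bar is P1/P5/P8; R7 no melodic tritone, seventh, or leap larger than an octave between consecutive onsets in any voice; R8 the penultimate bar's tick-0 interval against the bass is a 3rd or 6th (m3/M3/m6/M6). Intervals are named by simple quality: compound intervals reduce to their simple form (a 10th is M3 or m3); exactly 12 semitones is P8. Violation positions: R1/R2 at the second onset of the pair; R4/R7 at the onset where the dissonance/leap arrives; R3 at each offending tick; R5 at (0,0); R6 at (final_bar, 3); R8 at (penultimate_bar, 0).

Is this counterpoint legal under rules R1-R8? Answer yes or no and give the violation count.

No (18 violations)

bar 0: v0=G3 v1=G4 v2=B4 (M3)
bar 1: v0=A3 v1=C4 v2=E4 (P5)
bar 2: v0=G3 v1=B3 v2=B4 (M3)
bar 3: v0=A3 v1=A4 v2=E4 (P5)
bar 4: v0=B3 v1=G4 v2=A4 (m7)
bar 5: v0=A3 v1=A4 v2=G4 (m7)
bar 6: v0=F3 v1=D4 v2=F4 (P8)
bar 7: v0=G3 v1=G4 v2=B4 (M3)
  R5 @ bar0.0: opens on M3
  R2 @ bar3.0: G3/B3 M3 -> A3/A4 P8 similar
  R3 @ bar3.0: A4 above E4
  R7 @ bar3.0: B3->A4 leap 10st
  R3 @ bar3.1: A4 above E4
  R3 @ bar3.2: A4 above E4
  R3 @ bar3.3: A4 above E4
  R4 @ bar4.0: B3/A4 m7 untreated
  R3 @ bar5.0: A4 above G4
  R4 @ bar5.0: A3/G4 m7 untreated
  R3 @ bar5.1: A4 above G4
  R3 @ bar5.2: A4 above G4
  R3 @ bar5.3: A4 above G4
  R2 @ bar6.0: A3/G4 m7 -> F3/F4 P8 similar
  R8 @ bar6.0: penult P8 not 3rd/6th
  R2 @ bar7.0: F3/D4 M6 -> G3/G4 P8 similar
  R7 @ bar7.0: F4->B4 leap 6st
  R6 @ bar7.3: closes on M3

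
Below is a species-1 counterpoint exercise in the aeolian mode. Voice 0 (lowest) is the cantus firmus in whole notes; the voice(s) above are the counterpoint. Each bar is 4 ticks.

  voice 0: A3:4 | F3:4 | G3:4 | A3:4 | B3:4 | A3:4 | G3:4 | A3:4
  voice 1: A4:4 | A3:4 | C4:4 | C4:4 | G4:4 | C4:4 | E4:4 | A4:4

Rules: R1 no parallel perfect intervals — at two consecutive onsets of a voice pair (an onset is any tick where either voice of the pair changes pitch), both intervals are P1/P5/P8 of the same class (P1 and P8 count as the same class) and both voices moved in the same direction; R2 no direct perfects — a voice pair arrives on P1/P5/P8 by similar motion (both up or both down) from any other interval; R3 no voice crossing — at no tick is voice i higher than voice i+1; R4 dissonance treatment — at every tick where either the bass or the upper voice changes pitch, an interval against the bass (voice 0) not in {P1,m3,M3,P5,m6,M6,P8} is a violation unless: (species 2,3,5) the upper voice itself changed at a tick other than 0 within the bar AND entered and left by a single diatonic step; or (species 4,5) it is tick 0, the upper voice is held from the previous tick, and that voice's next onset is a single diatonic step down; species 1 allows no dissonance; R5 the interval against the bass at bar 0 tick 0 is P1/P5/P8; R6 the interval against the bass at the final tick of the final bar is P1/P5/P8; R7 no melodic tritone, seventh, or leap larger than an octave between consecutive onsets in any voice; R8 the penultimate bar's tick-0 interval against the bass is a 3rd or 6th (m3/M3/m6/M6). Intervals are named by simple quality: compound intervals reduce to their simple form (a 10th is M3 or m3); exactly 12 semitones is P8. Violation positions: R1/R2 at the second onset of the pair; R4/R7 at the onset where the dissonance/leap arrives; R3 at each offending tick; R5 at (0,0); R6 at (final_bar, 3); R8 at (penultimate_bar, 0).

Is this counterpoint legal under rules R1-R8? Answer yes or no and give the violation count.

No (2 violations)

bar 0: v0=A3 v1=A4 (P8)
bar 1: v0=F3 v1=A3 (M3)
bar 2: v0=G3 v1=C4 (P4)
bar 3: v0=A3 v1=C4 (m3)
bar 4: v0=B3 v1=G4 (m6)
bar 5: v0=A3 v1=C4 (m3)
bar 6: v0=G3 v1=E4 (M6)
bar 7: v0=A3 v1=A4 (P8)
  R4 @ bar2.0: G3/C4 P4 untreated
  R2 @ bar7.0: G3/E4 M6 -> A3/A4 P8 similar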